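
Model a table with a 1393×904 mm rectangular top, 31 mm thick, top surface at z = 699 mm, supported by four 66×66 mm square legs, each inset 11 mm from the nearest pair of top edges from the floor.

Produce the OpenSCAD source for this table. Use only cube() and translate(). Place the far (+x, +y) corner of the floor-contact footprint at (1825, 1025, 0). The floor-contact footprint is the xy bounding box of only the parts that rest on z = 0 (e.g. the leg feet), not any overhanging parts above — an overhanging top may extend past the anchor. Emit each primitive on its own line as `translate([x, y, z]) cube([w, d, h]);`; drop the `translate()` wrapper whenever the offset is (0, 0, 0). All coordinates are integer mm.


translate([443, 132, 668]) cube([1393, 904, 31]);
translate([454, 143, 0]) cube([66, 66, 668]);
translate([1759, 143, 0]) cube([66, 66, 668]);
translate([454, 959, 0]) cube([66, 66, 668]);
translate([1759, 959, 0]) cube([66, 66, 668]);


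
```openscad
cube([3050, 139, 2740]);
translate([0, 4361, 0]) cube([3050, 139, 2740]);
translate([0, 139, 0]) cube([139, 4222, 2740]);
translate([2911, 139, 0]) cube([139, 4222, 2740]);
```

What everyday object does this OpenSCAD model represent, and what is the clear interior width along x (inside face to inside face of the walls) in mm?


A house (or room) frame. The interior width is 2772 mm.

Four 2740 mm walls enclosing a rectangle with no floor or roof — a room or house frame. Outside width is 3050 mm and wall thickness is 139 mm, so the interior width is 3050 − 2 × 139 = 2772 mm.


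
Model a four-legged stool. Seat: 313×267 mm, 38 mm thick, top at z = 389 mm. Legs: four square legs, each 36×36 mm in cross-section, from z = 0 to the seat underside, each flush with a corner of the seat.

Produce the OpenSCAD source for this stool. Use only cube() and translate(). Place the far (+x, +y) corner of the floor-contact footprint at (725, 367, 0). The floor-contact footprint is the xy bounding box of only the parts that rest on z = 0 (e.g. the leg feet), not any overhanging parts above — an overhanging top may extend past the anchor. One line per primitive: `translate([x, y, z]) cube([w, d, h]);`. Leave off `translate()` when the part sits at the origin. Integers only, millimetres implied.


translate([412, 100, 351]) cube([313, 267, 38]);
translate([412, 100, 0]) cube([36, 36, 351]);
translate([689, 100, 0]) cube([36, 36, 351]);
translate([412, 331, 0]) cube([36, 36, 351]);
translate([689, 331, 0]) cube([36, 36, 351]);


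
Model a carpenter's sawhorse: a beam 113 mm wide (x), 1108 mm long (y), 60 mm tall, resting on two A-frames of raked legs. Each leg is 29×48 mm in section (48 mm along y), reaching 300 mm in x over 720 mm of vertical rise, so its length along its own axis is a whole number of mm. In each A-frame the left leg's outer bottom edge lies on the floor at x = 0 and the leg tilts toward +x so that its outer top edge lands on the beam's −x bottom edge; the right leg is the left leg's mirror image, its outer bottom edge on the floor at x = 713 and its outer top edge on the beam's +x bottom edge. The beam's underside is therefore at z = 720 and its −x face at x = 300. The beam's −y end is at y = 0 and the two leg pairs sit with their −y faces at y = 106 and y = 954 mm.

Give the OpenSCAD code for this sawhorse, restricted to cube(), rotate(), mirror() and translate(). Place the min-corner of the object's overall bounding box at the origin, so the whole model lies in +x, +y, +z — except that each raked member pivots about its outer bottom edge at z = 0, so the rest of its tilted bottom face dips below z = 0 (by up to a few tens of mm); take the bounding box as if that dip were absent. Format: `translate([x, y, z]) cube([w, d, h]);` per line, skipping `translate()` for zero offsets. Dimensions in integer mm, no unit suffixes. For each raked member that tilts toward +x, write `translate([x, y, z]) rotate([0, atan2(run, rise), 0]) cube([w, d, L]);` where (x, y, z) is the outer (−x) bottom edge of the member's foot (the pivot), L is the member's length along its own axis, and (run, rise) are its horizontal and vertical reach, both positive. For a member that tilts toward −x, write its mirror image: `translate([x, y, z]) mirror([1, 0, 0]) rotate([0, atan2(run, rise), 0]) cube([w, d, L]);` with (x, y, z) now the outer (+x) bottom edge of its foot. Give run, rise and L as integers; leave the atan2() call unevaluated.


translate([300, 0, 720]) cube([113, 1108, 60]);
translate([0, 106, 0]) rotate([0, atan2(300, 720), 0]) cube([29, 48, 780]);
translate([713, 106, 0]) mirror([1, 0, 0]) rotate([0, atan2(300, 720), 0]) cube([29, 48, 780]);
translate([0, 954, 0]) rotate([0, atan2(300, 720), 0]) cube([29, 48, 780]);
translate([713, 954, 0]) mirror([1, 0, 0]) rotate([0, atan2(300, 720), 0]) cube([29, 48, 780]);


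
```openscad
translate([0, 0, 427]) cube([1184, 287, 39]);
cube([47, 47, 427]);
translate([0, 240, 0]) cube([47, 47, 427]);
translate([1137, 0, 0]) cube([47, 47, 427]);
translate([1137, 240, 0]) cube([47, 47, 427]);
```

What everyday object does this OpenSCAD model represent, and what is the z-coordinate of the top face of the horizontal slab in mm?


A bench. The seat-top height is 466 mm.

A long slab on four corner posts — a bench. The slab sits at z = 427 with thickness 39, so the top is 427 + 39 = 466 mm.


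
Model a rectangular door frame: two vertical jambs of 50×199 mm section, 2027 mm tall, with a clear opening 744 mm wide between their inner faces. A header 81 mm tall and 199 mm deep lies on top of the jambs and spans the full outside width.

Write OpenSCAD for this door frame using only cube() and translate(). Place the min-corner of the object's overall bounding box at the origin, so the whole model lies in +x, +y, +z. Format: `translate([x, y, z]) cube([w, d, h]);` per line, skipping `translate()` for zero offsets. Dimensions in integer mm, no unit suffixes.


cube([50, 199, 2027]);
translate([794, 0, 0]) cube([50, 199, 2027]);
translate([0, 0, 2027]) cube([844, 199, 81]);


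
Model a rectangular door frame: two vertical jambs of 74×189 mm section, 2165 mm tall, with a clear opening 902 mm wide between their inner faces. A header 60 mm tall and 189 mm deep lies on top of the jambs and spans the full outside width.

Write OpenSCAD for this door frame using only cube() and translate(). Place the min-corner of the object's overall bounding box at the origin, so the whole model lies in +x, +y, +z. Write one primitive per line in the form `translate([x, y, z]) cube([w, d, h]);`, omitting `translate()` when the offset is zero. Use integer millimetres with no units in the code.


cube([74, 189, 2165]);
translate([976, 0, 0]) cube([74, 189, 2165]);
translate([0, 0, 2165]) cube([1050, 189, 60]);


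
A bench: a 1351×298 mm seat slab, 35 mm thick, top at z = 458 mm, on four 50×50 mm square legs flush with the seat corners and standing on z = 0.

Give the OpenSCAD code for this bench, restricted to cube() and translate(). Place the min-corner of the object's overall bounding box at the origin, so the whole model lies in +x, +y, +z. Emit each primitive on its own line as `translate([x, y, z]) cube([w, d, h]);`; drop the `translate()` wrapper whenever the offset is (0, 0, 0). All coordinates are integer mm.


// leg_h = 458 − 35 = 423
translate([0, 0, 423]) cube([1351, 298, 35]);
cube([50, 50, 423]);
translate([0, 248, 0]) cube([50, 50, 423]);
translate([1301, 0, 0]) cube([50, 50, 423]);
translate([1301, 248, 0]) cube([50, 50, 423]);


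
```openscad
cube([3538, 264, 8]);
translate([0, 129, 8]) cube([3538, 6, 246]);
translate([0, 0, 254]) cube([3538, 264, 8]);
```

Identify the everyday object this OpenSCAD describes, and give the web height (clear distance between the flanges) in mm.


An I-beam. The web height is 246 mm.

Two wide flanges with a thin centred web — an I-beam. Overall 262 mm minus two 8 mm flanges gives a web of 262 − 2·8 = 246 mm.


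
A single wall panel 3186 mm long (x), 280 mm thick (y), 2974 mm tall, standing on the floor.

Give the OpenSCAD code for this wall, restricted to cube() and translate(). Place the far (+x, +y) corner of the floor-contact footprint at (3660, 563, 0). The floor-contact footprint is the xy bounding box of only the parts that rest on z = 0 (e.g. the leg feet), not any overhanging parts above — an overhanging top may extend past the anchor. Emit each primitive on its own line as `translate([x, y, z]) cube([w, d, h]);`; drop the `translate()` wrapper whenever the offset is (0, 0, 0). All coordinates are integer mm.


translate([474, 283, 0]) cube([3186, 280, 2974]);


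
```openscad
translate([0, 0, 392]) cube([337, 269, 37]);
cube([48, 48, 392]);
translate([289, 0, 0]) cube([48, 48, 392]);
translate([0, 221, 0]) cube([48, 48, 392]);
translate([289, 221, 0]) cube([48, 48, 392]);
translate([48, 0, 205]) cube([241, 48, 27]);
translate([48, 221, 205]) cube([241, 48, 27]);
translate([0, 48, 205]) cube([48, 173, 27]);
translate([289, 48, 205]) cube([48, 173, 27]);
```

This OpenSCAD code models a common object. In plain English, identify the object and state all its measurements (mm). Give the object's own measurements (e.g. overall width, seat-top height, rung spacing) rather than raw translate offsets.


A simple wooden stool: a rectangular seat 337 mm (x) by 269 mm (y), 37 mm thick, top face at z = 429 mm, on four square legs, each 48×48 mm in cross-section. The legs rest on z = 0, each flush with a corner of the seat. Four stretchers, 48 mm wide and 27 mm tall, connect adjacent legs with their undersides at z = 205 mm, each running between the inner faces of the legs it joins and aligned with the legs' outer faces on the other axis.


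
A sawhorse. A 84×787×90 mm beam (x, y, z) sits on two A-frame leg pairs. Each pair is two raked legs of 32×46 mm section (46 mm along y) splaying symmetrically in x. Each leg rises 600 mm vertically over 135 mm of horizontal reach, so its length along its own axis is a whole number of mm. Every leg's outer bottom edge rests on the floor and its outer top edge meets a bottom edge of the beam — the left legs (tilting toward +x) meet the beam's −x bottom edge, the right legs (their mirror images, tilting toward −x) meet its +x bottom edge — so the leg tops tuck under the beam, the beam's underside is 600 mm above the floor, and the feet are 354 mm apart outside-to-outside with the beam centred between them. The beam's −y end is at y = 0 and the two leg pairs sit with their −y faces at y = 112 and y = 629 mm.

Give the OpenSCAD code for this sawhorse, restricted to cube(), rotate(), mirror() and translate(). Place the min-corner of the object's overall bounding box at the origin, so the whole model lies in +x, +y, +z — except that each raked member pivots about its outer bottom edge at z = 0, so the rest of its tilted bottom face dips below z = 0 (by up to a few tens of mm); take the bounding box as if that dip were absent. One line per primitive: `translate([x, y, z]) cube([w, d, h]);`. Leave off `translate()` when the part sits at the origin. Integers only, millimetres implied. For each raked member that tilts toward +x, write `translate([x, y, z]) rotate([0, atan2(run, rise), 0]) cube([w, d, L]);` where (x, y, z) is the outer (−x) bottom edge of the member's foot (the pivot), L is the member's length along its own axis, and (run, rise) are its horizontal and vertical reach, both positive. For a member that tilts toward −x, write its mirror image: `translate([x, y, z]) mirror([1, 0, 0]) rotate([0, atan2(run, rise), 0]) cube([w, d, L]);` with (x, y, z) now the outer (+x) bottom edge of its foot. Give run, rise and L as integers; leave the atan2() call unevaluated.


translate([135, 0, 600]) cube([84, 787, 90]);
translate([0, 112, 0]) rotate([0, atan2(135, 600), 0]) cube([32, 46, 615]);
translate([354, 112, 0]) mirror([1, 0, 0]) rotate([0, atan2(135, 600), 0]) cube([32, 46, 615]);
translate([0, 629, 0]) rotate([0, atan2(135, 600), 0]) cube([32, 46, 615]);
translate([354, 629, 0]) mirror([1, 0, 0]) rotate([0, atan2(135, 600), 0]) cube([32, 46, 615]);


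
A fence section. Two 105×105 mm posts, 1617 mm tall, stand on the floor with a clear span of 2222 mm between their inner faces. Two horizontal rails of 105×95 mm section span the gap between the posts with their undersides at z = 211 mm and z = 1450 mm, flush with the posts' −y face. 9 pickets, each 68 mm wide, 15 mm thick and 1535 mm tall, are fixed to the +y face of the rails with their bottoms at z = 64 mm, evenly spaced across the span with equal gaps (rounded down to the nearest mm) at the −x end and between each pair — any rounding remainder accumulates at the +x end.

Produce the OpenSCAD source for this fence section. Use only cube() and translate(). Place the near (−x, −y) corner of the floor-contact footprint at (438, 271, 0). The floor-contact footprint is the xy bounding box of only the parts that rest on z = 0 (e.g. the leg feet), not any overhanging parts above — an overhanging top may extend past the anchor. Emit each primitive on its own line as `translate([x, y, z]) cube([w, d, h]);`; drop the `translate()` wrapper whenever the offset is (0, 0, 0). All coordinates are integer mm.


translate([438, 271, 0]) cube([105, 105, 1617]);
translate([2765, 271, 0]) cube([105, 105, 1617]);
translate([543, 271, 211]) cube([2222, 105, 95]);
translate([543, 271, 1450]) cube([2222, 105, 95]);
translate([704, 376, 64]) cube([68, 15, 1535]);
translate([933, 376, 64]) cube([68, 15, 1535]);
translate([1162, 376, 64]) cube([68, 15, 1535]);
translate([1391, 376, 64]) cube([68, 15, 1535]);
translate([1620, 376, 64]) cube([68, 15, 1535]);
translate([1849, 376, 64]) cube([68, 15, 1535]);
translate([2078, 376, 64]) cube([68, 15, 1535]);
translate([2307, 376, 64]) cube([68, 15, 1535]);
translate([2536, 376, 64]) cube([68, 15, 1535]);


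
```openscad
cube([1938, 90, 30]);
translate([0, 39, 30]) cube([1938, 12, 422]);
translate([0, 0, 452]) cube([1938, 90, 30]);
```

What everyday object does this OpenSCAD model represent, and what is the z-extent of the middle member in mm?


An I-beam. The web height is 422 mm.

Two wide flanges with a thin centred web — an I-beam. Overall 482 mm minus two 30 mm flanges gives a web of 482 − 2·30 = 422 mm.


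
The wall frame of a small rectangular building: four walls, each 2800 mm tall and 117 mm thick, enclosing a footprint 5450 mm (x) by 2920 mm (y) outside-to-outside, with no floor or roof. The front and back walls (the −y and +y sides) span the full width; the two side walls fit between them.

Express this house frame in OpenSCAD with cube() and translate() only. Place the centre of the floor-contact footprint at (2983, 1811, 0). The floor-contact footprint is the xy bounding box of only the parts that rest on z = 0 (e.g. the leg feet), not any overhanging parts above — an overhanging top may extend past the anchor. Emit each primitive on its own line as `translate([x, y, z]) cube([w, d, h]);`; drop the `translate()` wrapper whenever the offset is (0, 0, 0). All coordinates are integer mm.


translate([258, 351, 0]) cube([5450, 117, 2800]);
translate([258, 3154, 0]) cube([5450, 117, 2800]);
translate([258, 468, 0]) cube([117, 2686, 2800]);
translate([5591, 468, 0]) cube([117, 2686, 2800]);


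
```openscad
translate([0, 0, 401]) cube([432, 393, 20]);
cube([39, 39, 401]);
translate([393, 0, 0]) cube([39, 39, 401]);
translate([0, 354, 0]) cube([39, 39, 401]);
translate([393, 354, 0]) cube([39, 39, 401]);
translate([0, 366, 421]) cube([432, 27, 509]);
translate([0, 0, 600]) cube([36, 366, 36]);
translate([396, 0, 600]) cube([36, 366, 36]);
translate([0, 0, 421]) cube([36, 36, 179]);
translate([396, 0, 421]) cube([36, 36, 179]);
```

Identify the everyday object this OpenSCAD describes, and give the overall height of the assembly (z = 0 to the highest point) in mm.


A chair. The overall height is 930 mm.

A slab on four corner posts with a tall panel at the back — a chair. The seat slab sits at z = 401 with thickness 20, and the 509 mm backrest starts at the seat top, so the overall height is 401 + 20 + 509 = 930 mm.


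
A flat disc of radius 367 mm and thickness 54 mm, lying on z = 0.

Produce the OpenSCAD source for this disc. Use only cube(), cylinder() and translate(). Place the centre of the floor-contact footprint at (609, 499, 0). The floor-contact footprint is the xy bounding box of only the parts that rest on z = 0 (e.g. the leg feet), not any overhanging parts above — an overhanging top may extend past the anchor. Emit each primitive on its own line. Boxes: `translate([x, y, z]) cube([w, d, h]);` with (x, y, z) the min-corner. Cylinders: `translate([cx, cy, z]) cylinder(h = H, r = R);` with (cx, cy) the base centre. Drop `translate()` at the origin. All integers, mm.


translate([609, 499, 0]) cylinder(h = 54, r = 367);


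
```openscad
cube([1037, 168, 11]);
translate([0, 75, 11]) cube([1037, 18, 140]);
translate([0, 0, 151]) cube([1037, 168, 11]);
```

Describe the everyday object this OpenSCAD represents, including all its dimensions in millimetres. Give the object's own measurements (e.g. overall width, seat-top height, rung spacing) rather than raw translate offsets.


An I-beam lying along x, 1037 mm long. Overall section height 162 mm. Two flanges 168 mm wide (y) and 11 mm thick, one on the floor and one at the top; a web 18 mm thick runs between them, centred on the flange width.


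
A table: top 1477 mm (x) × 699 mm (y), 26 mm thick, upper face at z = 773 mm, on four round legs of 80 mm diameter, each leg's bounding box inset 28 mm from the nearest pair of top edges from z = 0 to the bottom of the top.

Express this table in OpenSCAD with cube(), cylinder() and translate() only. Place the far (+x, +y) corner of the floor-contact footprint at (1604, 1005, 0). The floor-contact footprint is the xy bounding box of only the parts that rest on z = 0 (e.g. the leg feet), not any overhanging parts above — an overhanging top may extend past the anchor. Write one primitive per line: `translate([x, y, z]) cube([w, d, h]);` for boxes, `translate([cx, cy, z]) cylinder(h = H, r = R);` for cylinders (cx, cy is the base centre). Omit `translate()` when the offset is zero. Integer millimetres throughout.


// leg_h = 773 - 26 = 747
translate([155, 334, 747]) cube([1477, 699, 26]);
translate([223, 402, 0]) cylinder(h = 747, r = 40);
translate([1564, 402, 0]) cylinder(h = 747, r = 40);
translate([223, 965, 0]) cylinder(h = 747, r = 40);
translate([1564, 965, 0]) cylinder(h = 747, r = 40);


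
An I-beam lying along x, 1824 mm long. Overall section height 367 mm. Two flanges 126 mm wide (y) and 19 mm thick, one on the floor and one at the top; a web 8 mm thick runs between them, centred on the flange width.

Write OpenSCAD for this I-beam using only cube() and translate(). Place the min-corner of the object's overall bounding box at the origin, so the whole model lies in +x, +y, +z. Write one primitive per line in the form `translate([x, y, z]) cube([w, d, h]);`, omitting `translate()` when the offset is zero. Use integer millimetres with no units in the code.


cube([1824, 126, 19]);
translate([0, 59, 19]) cube([1824, 8, 329]);
translate([0, 0, 348]) cube([1824, 126, 19]);


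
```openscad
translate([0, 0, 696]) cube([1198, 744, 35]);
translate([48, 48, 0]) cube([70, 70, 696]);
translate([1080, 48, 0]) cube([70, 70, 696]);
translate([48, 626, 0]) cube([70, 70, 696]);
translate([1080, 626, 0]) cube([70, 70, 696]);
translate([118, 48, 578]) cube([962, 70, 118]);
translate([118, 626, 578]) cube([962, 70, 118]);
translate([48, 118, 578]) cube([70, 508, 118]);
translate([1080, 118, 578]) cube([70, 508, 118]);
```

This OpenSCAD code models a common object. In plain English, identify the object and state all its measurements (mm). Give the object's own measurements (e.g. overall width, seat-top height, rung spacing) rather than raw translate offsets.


A table: top 1198 mm (x) × 744 mm (y), 35 mm thick, upper face at z = 731 mm, on four 70×70 mm square legs, each inset 48 mm from the nearest pair of top edges from z = 0 to the bottom of the top. Four apron rails, 70 mm thick and 118 mm tall, run between adjacent legs with their top edges flush with the underside of the top and their outer faces flush with the legs' outer faces.


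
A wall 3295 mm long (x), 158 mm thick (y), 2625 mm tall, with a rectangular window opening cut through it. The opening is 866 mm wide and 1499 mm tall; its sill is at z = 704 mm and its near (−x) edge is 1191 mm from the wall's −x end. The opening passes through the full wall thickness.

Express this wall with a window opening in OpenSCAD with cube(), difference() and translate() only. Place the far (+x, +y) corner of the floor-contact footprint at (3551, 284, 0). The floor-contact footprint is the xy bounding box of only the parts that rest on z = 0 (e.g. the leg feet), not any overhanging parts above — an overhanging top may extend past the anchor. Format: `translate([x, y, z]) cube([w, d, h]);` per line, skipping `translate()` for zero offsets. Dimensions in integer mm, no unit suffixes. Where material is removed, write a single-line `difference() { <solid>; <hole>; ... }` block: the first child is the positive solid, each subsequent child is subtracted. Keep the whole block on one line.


difference() { translate([256, 126, 0]) cube([3295, 158, 2625]); translate([1447, 126, 704]) cube([866, 158, 1499]); }


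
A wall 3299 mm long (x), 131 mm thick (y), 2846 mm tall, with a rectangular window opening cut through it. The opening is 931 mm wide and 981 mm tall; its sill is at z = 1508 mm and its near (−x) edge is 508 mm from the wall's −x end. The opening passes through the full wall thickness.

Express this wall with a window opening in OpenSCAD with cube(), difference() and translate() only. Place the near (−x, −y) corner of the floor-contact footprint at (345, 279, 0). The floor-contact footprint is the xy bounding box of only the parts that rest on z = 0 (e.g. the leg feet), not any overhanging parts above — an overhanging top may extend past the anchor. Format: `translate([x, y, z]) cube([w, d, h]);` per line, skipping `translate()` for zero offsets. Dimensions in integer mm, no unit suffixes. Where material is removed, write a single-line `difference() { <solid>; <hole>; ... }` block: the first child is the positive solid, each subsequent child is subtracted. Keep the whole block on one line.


difference() { translate([345, 279, 0]) cube([3299, 131, 2846]); translate([853, 279, 1508]) cube([931, 131, 981]); }


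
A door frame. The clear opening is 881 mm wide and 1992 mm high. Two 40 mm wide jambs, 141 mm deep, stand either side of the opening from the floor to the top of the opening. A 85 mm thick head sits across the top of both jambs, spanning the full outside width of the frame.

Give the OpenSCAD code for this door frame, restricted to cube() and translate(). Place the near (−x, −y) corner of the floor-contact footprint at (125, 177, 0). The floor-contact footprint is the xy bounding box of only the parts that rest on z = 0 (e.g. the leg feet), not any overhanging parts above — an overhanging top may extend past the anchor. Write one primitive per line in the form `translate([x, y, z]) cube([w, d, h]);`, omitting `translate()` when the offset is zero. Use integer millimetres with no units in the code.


translate([125, 177, 0]) cube([40, 141, 1992]);
translate([1046, 177, 0]) cube([40, 141, 1992]);
translate([125, 177, 1992]) cube([961, 141, 85]);


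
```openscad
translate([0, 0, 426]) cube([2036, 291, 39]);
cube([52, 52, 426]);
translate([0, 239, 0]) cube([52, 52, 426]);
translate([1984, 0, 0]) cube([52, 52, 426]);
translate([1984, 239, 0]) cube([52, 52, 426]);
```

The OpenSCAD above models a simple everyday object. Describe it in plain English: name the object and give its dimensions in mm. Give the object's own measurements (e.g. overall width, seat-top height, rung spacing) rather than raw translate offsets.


A bench: a 2036×291 mm seat slab, 39 mm thick, top at z = 465 mm, on four 52×52 mm square legs flush with the seat corners and standing on z = 0.


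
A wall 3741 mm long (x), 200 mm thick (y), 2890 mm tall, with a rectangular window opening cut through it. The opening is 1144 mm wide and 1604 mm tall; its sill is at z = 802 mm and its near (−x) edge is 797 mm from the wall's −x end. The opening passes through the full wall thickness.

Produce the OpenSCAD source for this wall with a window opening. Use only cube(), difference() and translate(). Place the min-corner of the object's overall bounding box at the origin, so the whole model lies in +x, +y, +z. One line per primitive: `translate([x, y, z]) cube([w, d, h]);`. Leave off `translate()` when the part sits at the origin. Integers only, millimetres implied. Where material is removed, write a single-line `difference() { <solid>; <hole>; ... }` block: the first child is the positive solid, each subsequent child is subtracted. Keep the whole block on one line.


difference() { cube([3741, 200, 2890]); translate([797, 0, 802]) cube([1144, 200, 1604]); }


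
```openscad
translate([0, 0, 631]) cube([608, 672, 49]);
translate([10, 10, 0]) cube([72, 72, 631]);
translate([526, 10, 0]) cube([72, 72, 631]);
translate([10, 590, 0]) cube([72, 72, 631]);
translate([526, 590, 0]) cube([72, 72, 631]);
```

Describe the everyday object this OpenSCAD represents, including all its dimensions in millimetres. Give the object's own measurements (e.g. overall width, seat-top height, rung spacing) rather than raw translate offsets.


A table: top 608 mm (x) × 672 mm (y), 49 mm thick, upper face at z = 680 mm, on four 72×72 mm square legs, each inset 10 mm from the nearest pair of top edges from z = 0 to the bottom of the top.


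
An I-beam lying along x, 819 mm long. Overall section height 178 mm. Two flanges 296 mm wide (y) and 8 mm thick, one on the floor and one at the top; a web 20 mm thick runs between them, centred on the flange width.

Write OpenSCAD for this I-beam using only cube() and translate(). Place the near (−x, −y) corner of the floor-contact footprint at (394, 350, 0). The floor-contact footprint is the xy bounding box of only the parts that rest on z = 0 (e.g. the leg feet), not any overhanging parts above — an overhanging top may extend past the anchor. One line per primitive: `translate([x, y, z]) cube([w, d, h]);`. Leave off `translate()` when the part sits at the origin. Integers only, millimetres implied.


translate([394, 350, 0]) cube([819, 296, 8]);
translate([394, 488, 8]) cube([819, 20, 162]);
translate([394, 350, 170]) cube([819, 296, 8]);


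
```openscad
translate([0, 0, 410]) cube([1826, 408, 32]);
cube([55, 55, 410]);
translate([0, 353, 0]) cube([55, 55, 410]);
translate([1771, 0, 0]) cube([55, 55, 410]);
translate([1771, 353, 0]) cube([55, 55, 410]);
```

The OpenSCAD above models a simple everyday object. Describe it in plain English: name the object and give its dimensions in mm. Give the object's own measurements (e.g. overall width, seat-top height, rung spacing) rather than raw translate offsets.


A long wooden bench with a 1826 mm (x) × 408 mm (y) seat, 32 mm thick, its top surface 442 mm above the floor. Four 55 mm square legs at the seat corners, flush with the edges, run from z = 0 to the seat underside.


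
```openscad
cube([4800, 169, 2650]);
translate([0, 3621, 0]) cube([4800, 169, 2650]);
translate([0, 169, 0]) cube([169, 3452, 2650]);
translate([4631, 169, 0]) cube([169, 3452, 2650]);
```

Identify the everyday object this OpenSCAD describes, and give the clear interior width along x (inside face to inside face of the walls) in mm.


A house (or room) frame. The interior width is 4462 mm.

Four 2650 mm walls enclosing a rectangle with no floor or roof — a room or house frame. Outside width is 4800 mm and wall thickness is 169 mm, so the interior width is 4800 − 2 × 169 = 4462 mm.


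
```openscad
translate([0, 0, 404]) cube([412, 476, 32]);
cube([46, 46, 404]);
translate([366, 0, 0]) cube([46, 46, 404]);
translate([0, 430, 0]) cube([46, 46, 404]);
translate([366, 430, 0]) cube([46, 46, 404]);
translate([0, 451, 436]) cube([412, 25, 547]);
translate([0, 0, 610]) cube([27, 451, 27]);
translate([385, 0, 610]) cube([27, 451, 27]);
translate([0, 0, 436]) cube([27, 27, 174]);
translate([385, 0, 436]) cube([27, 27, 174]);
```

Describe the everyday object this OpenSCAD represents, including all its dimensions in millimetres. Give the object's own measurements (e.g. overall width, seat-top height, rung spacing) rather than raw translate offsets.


A chair. The seat is a 412×476×32 mm slab with its top at z = 436 mm, on four 46×46 mm corner legs (flush with the seat edges, standing on z = 0). A flat backrest 25 mm thick, 547 mm tall, spans the full seat width and rises from the seat top along its +y edge, rear face flush with the rear of the seat. Two armrests of 27×27 mm section run along each side from the seat's front edge to the front of the backrest, top faces 201 mm above the seat top and outer faces flush with the seat's x-edges; a 27×27 mm post under the front of each armrest stands on the seat at the front corner.


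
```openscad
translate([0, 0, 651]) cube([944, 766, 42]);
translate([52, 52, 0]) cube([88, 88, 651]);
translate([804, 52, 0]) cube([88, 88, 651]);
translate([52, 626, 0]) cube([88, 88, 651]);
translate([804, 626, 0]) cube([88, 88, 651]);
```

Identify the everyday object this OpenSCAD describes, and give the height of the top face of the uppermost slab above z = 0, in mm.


A table. The table height is 693 mm.

A 944×766×42 slab sits at z = 651 on four 88 mm square posts — a table. The top surface is at 651 + 42 = 693 mm.


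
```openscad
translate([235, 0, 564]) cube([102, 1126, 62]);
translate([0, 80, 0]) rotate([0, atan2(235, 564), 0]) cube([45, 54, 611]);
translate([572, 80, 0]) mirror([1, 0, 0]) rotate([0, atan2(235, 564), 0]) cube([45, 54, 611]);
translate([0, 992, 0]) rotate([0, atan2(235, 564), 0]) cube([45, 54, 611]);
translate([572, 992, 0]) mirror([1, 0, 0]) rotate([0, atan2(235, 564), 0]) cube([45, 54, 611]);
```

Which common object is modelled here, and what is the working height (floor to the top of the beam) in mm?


A sawhorse. The overall height is 626 mm.

A beam across two mirrored pairs of raked legs — a sawhorse. The beam's underside is at z = 564 (matching the legs' vertical rise in atan2(235, 564)) and the beam is 62 mm tall, so its top is at 564 + 62 = 626 mm. The raked legs top out at the beam's underside, so that is the highest point.


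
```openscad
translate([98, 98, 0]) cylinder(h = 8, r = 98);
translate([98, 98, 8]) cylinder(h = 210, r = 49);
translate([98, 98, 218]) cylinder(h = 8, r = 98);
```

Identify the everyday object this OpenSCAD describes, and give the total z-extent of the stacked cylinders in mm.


A spool. The overall height is 226 mm.

Three coaxial cylinders, large–small–large — a spool. Two 8 mm flanges and a 210 mm core give 8 + 210 + 8 = 226 mm.


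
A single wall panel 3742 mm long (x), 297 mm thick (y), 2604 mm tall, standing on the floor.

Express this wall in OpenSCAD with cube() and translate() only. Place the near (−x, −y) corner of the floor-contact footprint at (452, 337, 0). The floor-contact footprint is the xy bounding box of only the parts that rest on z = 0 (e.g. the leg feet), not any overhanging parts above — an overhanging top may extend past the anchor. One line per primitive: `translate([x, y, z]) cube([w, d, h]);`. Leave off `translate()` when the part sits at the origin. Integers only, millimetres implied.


translate([452, 337, 0]) cube([3742, 297, 2604]);


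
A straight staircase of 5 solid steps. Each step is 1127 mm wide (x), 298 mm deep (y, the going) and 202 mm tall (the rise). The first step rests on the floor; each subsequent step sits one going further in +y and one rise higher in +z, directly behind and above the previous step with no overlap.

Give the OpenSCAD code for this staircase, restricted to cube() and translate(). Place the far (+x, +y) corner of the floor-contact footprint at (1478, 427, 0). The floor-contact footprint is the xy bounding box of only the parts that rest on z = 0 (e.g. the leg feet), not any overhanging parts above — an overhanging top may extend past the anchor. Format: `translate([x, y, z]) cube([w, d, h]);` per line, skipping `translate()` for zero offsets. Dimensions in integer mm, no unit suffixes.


translate([351, 129, 0]) cube([1127, 298, 202]);
translate([351, 427, 202]) cube([1127, 298, 202]);
translate([351, 725, 404]) cube([1127, 298, 202]);
translate([351, 1023, 606]) cube([1127, 298, 202]);
translate([351, 1321, 808]) cube([1127, 298, 202]);


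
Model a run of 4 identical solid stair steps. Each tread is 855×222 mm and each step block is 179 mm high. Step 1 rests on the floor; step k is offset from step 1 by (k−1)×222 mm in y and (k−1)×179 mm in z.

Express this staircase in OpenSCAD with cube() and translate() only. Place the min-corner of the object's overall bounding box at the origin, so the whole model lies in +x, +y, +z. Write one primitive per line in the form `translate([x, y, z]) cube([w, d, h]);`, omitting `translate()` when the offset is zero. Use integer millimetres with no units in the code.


cube([855, 222, 179]);
translate([0, 222, 179]) cube([855, 222, 179]);
translate([0, 444, 358]) cube([855, 222, 179]);
translate([0, 666, 537]) cube([855, 222, 179]);


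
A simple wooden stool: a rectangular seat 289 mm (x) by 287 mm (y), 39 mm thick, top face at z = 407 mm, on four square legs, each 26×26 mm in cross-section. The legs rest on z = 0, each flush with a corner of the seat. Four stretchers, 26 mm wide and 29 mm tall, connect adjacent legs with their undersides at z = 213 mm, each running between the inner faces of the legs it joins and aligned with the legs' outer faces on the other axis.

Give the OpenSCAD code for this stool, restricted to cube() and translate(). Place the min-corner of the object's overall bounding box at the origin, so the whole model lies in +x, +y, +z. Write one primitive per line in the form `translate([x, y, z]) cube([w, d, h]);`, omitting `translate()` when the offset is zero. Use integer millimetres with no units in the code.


translate([0, 0, 368]) cube([289, 287, 39]);
cube([26, 26, 368]);
translate([263, 0, 0]) cube([26, 26, 368]);
translate([0, 261, 0]) cube([26, 26, 368]);
translate([263, 261, 0]) cube([26, 26, 368]);
translate([26, 0, 213]) cube([237, 26, 29]);
translate([26, 261, 213]) cube([237, 26, 29]);
translate([0, 26, 213]) cube([26, 235, 29]);
translate([263, 26, 213]) cube([26, 235, 29]);


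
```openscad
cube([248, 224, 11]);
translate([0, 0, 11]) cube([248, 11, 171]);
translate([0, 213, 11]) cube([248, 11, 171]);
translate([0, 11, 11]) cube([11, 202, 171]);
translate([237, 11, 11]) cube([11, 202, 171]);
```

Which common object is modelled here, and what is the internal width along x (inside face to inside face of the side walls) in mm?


An open box. The internal width is 226 mm.

A 248×224 base slab with four walls standing on it — an open box. The base is 248 mm wide and the walls are 11 mm thick, so the internal width is 248 − 2 × 11 = 226 mm.


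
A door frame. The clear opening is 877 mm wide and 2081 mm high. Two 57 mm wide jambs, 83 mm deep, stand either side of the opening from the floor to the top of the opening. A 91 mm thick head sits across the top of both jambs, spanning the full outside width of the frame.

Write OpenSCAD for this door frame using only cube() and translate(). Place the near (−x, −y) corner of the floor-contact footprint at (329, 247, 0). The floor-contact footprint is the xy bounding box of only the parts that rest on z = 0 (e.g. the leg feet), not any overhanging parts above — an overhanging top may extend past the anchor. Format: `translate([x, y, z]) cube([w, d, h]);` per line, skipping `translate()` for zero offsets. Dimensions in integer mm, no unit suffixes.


translate([329, 247, 0]) cube([57, 83, 2081]);
translate([1263, 247, 0]) cube([57, 83, 2081]);
translate([329, 247, 2081]) cube([991, 83, 91]);


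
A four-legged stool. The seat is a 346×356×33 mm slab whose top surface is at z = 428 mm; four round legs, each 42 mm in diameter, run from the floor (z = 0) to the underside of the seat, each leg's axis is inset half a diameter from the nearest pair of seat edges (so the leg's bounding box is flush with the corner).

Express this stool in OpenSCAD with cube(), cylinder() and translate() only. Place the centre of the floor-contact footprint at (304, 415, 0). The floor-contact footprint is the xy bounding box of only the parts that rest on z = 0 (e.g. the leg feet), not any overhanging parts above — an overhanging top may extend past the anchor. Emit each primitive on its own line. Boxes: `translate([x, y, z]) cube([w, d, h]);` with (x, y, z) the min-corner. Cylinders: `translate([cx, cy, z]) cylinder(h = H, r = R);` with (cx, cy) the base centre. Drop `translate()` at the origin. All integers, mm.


translate([131, 237, 395]) cube([346, 356, 33]);
translate([152, 258, 0]) cylinder(h = 395, r = 21);
translate([456, 258, 0]) cylinder(h = 395, r = 21);
translate([152, 572, 0]) cylinder(h = 395, r = 21);
translate([456, 572, 0]) cylinder(h = 395, r = 21);


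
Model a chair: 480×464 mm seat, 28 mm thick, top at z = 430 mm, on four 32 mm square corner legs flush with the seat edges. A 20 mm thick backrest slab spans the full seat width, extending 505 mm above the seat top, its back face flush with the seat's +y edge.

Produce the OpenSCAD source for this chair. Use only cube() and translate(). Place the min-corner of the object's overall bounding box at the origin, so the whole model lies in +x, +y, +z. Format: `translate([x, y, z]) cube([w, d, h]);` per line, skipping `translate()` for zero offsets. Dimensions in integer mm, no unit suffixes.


// leg_h = 430 - 28 = 402
translate([0, 0, 402]) cube([480, 464, 28]);
cube([32, 32, 402]);
translate([448, 0, 0]) cube([32, 32, 402]);
translate([0, 432, 0]) cube([32, 32, 402]);
translate([448, 432, 0]) cube([32, 32, 402]);
translate([0, 444, 430]) cube([480, 20, 505]);


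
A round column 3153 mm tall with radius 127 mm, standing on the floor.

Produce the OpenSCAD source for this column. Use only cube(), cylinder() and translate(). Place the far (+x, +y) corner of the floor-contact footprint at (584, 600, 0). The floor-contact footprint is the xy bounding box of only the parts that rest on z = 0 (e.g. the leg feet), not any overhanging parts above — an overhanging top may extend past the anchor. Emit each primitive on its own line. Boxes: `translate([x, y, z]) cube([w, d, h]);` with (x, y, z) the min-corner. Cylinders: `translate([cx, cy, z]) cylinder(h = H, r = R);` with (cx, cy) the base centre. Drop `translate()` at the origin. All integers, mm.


translate([457, 473, 0]) cylinder(h = 3153, r = 127);


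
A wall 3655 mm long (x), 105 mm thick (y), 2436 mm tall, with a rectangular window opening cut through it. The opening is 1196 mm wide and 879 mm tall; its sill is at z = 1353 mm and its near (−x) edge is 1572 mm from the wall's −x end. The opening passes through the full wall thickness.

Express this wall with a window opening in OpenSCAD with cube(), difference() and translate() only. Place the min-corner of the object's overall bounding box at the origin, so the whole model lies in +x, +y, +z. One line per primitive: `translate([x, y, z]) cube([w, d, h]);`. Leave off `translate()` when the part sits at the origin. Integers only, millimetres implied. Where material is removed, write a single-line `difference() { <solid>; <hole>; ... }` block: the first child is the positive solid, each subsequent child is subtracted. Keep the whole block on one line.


difference() { cube([3655, 105, 2436]); translate([1572, 0, 1353]) cube([1196, 105, 879]); }


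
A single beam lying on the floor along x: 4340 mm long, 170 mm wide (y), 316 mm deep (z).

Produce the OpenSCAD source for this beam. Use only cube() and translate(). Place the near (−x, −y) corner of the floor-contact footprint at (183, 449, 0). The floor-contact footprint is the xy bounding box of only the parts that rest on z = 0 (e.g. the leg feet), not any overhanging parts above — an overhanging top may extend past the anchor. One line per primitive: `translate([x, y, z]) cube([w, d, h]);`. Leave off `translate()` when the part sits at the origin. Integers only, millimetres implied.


translate([183, 449, 0]) cube([4340, 170, 316]);
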